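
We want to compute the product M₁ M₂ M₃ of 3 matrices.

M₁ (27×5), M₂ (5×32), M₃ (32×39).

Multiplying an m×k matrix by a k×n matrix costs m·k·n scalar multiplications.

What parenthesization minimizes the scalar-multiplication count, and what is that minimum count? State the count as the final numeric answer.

(M₁ (M₂ M₃)): cost 11505.
((M₁ M₂) M₃): cost 38016.
Optimal: (M₁ (M₂ M₃)) with cost 11505.

11505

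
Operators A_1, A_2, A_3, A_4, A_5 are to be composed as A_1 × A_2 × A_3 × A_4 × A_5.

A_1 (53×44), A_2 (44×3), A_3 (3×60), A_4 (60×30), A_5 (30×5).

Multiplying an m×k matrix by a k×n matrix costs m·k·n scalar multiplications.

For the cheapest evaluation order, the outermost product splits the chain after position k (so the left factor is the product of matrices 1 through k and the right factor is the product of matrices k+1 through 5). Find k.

Adjacent pairs: A_1A_2 = 53·44·3 = 6996; A_2A_3 = 44·3·60 = 7920; A_3A_4 = 3·60·30 = 5400; A_4A_5 = 60·30·5 = 9000.
Length 3: A_1..A_3: k=1: 0+7920+53·44·60=147840; k=2: 6996+0+53·3·60=16536 → min 16536 | A_2..A_4: k=2: 0+5400+44·3·30=9360; k=3: 7920+0+44·60·30=87120 → min 9360 | A_3..A_5: k=3: 0+9000+3·60·5=9900; k=4: 5400+0+3·30·5=5850 → min 5850.
Length 4: A_1..A_4: k=1: 0+9360+53·44·30=79320; k=2: 6996+5400+53·3·30=17166; k=3: 16536+0+53·60·30=111936 → min 17166 | A_2..A_5: k=2: 0+5850+44·3·5=6510; k=3: 7920+9000+44·60·5=30120; k=4: 9360+0+44·30·5=15960 → min 6510.
Top-level splits: k=1: (A_1..A_1)·(A_2..A_5) → 0+6510+53·44·5 = 18170; k=2: (A_1..A_2)·(A_3..A_5) → 6996+5850+53·3·5 = 13641; k=3: (A_1..A_3)·(A_4..A_5) → 16536+9000+53·60·5 = 41436; k=4: (A_1..A_4)·(A_5..A_5) → 17166+0+53·30·5 = 25116.
Best split is after A_2, i.e. k = 2.

2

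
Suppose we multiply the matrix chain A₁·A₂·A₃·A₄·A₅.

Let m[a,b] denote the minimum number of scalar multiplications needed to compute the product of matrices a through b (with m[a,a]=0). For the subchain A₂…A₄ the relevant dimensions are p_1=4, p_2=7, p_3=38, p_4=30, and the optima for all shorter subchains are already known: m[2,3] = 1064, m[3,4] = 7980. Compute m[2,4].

5624

m[2,4] = min over k∈[2,3] of m[2,k]+m[k+1,4]+p_{1}·p_k·p_{4}.
k=2: 0 + 7980 + 4·7·30 = 8820; k=3: 1064 + 0 + 4·38·30 = 5624.
Minimum: 5624 at k=3.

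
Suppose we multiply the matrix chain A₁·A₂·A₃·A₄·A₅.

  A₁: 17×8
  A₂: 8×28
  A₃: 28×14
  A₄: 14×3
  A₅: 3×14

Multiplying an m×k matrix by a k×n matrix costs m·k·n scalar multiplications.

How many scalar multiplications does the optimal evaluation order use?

Adjacent pairs: A₁A₂ = 17·8·28 = 3808; A₂A₃ = 8·28·14 = 3136; A₃A₄ = 28·14·3 = 1176; A₄A₅ = 14·3·14 = 588.
Length 3: A₁..A₃: k=1: 0+3136+17·8·14=5040; k=2: 3808+0+17·28·14=10472 → min 5040 | A₂..A₄: k=2: 0+1176+8·28·3=1848; k=3: 3136+0+8·14·3=3472 → min 1848 | A₃..A₅: k=3: 0+588+28·14·14=6076; k=4: 1176+0+28·3·14=2352 → min 2352.
Length 4: A₁..A₄: k=1: 0+1848+17·8·3=2256; k=2: 3808+1176+17·28·3=6412; k=3: 5040+0+17·14·3=5754 → min 2256 | A₂..A₅: k=2: 0+2352+8·28·14=5488; k=3: 3136+588+8·14·14=5292; k=4: 1848+0+8·3·14=2184 → min 2184.
Length 5: A₁..A₅: k=1: 0+2184+17·8·14=4088; k=2: 3808+2352+17·28·14=12824; k=3: 5040+588+17·14·14=8960; k=4: 2256+0+17·3·14=2970 → min 2970.
Optimal order: ((A₁·(A₂·(A₃·A₄)))·A₅) with cost 2970.

2970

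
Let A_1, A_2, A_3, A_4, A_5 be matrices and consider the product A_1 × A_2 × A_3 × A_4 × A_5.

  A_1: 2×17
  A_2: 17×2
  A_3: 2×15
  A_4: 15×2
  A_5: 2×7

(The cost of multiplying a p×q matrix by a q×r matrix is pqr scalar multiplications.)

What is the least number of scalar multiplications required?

164

Adjacent pairs: A_1A_2 = 2·17·2 = 68; A_2A_3 = 17·2·15 = 510; A_3A_4 = 2·15·2 = 60; A_4A_5 = 15·2·7 = 210.
Length 3: A_1..A_3: k=1: 0+510+2·17·15=1020; k=2: 68+0+2·2·15=128 → min 128 | A_2..A_4: k=2: 0+60+17·2·2=128; k=3: 510+0+17·15·2=1020 → min 128 | A_3..A_5: k=3: 0+210+2·15·7=420; k=4: 60+0+2·2·7=88 → min 88.
Length 4: A_1..A_4: k=1: 0+128+2·17·2=196; k=2: 68+60+2·2·2=136; k=3: 128+0+2·15·2=188 → min 136 | A_2..A_5: k=2: 0+88+17·2·7=326; k=3: 510+210+17·15·7=2505; k=4: 128+0+17·2·7=366 → min 326.
Length 5: A_1..A_5: k=1: 0+326+2·17·7=564; k=2: 68+88+2·2·7=184; k=3: 128+210+2·15·7=548; k=4: 136+0+2·2·7=164 → min 164.
Optimal order: (((A_1 × A_2) × (A_3 × A_4)) × A_5) with cost 164.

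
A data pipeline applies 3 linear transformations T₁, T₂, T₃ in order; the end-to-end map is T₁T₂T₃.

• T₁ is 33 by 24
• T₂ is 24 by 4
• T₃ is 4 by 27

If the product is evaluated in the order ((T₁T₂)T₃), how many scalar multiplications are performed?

6732

(T₁T₂): 33×24 by 24×4 → 33×4, cost 33·24·4 = 3168
((T₁T₂)T₃): 33×4 by 4×27 → 33×27, cost 33·4·27 = 3564; cumulative 6732
Total: 6732 scalar multiplications.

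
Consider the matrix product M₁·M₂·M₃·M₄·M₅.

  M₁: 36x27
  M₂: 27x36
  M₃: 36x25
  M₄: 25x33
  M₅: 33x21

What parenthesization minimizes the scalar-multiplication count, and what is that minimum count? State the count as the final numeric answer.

Adjacent pairs: M₁M₂ = 36·27·36 = 34992; M₂M₃ = 27·36·25 = 24300; M₃M₄ = 36·25·33 = 29700; M₄M₅ = 25·33·21 = 17325.
Length 3: M₁..M₃: k=1: 0+24300+36·27·25=48600; k=2: 34992+0+36·36·25=67392 → min 48600 | M₂..M₄: k=2: 0+29700+27·36·33=61776; k=3: 24300+0+27·25·33=46575 → min 46575 | M₃..M₅: k=3: 0+17325+36·25·21=36225; k=4: 29700+0+36·33·21=54648 → min 36225.
Length 4: M₁..M₄: k=1: 0+46575+36·27·33=78651; k=2: 34992+29700+36·36·33=107460; k=3: 48600+0+36·25·33=78300 → min 78300 | M₂..M₅: k=2: 0+36225+27·36·21=56637; k=3: 24300+17325+27·25·21=55800; k=4: 46575+0+27·33·21=65286 → min 55800.
Length 5: M₁..M₅: k=1: 0+55800+36·27·21=76212; k=2: 34992+36225+36·36·21=98433; k=3: 48600+17325+36·25·21=84825; k=4: 78300+0+36·33·21=103248 → min 76212.
Optimal parenthesization: (M₁·((M₂·M₃)·(M₄·M₅))) with cost 76212.

76212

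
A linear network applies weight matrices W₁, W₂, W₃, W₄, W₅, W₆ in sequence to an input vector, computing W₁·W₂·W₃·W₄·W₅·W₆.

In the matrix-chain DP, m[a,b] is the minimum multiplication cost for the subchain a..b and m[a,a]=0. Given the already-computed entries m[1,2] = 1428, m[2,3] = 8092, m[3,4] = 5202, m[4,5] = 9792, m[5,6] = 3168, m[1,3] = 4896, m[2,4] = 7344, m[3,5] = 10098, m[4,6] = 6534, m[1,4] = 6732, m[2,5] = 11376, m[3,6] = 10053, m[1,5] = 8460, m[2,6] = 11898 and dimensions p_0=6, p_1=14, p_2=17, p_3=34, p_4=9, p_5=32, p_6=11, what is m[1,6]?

10494

m[1,6] = min over k∈[1,5] of m[1,k]+m[k+1,6]+p_{0}·p_k·p_{6}.
k=1: 0 + 11898 + 6·14·11 = 12822; k=2: 1428 + 10053 + 6·17·11 = 12603; k=3: 4896 + 6534 + 6·34·11 = 13674; k=4: 6732 + 3168 + 6·9·11 = 10494; k=5: 8460 + 0 + 6·32·11 = 10572.
Minimum: 10494 at k=4.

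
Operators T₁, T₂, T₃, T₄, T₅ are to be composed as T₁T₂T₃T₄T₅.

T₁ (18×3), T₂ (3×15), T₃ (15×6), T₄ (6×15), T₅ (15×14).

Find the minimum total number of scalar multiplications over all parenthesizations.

1926

Adjacent pairs: T₁T₂ = 18·3·15 = 810; T₂T₃ = 3·15·6 = 270; T₃T₄ = 15·6·15 = 1350; T₄T₅ = 6·15·14 = 1260.
Length 3: T₁..T₃: k=1: 0+270+18·3·6=594; k=2: 810+0+18·15·6=2430 → min 594 | T₂..T₄: k=2: 0+1350+3·15·15=2025; k=3: 270+0+3·6·15=540 → min 540 | T₃..T₅: k=3: 0+1260+15·6·14=2520; k=4: 1350+0+15·15·14=4500 → min 2520.
Length 4: T₁..T₄: k=1: 0+540+18·3·15=1350; k=2: 810+1350+18·15·15=6210; k=3: 594+0+18·6·15=2214 → min 1350 | T₂..T₅: k=2: 0+2520+3·15·14=3150; k=3: 270+1260+3·6·14=1782; k=4: 540+0+3·15·14=1170 → min 1170.
Length 5: T₁..T₅: k=1: 0+1170+18·3·14=1926; k=2: 810+2520+18·15·14=7110; k=3: 594+1260+18·6·14=3366; k=4: 1350+0+18·15·14=5130 → min 1926.
Optimal order: (T₁(((T₂T₃)T₄)T₅)) with cost 1926.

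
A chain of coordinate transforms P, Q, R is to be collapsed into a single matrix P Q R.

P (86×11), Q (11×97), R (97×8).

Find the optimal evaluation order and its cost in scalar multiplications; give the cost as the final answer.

16104

(P (Q R)): cost 16104.
((P Q) R): cost 158498.
Optimal: (P (Q R)) with cost 16104.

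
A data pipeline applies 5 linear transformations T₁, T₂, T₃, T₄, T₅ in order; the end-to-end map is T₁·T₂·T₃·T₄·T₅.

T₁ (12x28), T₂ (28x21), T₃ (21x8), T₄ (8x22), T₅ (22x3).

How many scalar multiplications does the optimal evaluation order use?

Adjacent pairs: T₁T₂ = 12·28·21 = 7056; T₂T₃ = 28·21·8 = 4704; T₃T₄ = 21·8·22 = 3696; T₄T₅ = 8·22·3 = 528.
Length 3: T₁..T₃: k=1: 0+4704+12·28·8=7392; k=2: 7056+0+12·21·8=9072 → min 7392 | T₂..T₄: k=2: 0+3696+28·21·22=16632; k=3: 4704+0+28·8·22=9632 → min 9632 | T₃..T₅: k=3: 0+528+21·8·3=1032; k=4: 3696+0+21·22·3=5082 → min 1032.
Length 4: T₁..T₄: k=1: 0+9632+12·28·22=17024; k=2: 7056+3696+12·21·22=16296; k=3: 7392+0+12·8·22=9504 → min 9504 | T₂..T₅: k=2: 0+1032+28·21·3=2796; k=3: 4704+528+28·8·3=5904; k=4: 9632+0+28·22·3=11480 → min 2796.
Length 5: T₁..T₅: k=1: 0+2796+12·28·3=3804; k=2: 7056+1032+12·21·3=8844; k=3: 7392+528+12·8·3=8208; k=4: 9504+0+12·22·3=10296 → min 3804.
Optimal order: (T₁·(T₂·(T₃·(T₄·T₅)))) with cost 3804.

3804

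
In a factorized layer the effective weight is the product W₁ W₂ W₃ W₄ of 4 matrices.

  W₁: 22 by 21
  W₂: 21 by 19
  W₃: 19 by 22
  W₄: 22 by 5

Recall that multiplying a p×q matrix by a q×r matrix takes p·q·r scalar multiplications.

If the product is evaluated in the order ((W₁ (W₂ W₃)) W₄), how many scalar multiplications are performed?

(W₂ W₃): 21×19 by 19×22 → 21×22, cost 21·19·22 = 8778
(W₁ (W₂ W₃)): 22×21 by 21×22 → 22×22, cost 22·21·22 = 10164; cumulative 18942
((W₁ (W₂ W₃)) W₄): 22×22 by 22×5 → 22×5, cost 22·22·5 = 2420; cumulative 21362
Total: 21362 scalar multiplications.

21362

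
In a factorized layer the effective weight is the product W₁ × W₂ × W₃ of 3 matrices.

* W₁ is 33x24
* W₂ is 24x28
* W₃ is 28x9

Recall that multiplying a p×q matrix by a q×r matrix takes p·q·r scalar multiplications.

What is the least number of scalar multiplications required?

Order (W₁ × (W₂ × W₃)): (W₂ × W₃): 24×28 by 28×9 → 24×9, cost 24·28·9 = 6048; (W₁ × (W₂ × W₃)): 33×24 by 24×9 → 33×9, cost 33·24·9 = 7128; cumulative 13176. Total 13176.
Order ((W₁ × W₂) × W₃): (W₁ × W₂): 33×24 by 24×28 → 33×28, cost 33·24·28 = 22176; ((W₁ × W₂) × W₃): 33×28 by 28×9 → 33×9, cost 33·28·9 = 8316; cumulative 30492. Total 30492.
Minimum: 13176.

13176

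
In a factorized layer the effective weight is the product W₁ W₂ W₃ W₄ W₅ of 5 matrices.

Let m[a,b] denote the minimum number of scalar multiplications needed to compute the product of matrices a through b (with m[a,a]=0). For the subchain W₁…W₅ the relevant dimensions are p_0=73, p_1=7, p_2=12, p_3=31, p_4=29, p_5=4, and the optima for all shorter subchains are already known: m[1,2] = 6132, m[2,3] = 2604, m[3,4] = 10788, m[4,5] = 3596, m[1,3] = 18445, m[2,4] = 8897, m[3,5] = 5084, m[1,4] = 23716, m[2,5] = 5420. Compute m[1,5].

m[1,5] = min over k∈[1,4] of m[1,k]+m[k+1,5]+p_{0}·p_k·p_{5}.
k=1: 0 + 5420 + 73·7·4 = 7464; k=2: 6132 + 5084 + 73·12·4 = 14720; k=3: 18445 + 3596 + 73·31·4 = 31093; k=4: 23716 + 0 + 73·29·4 = 32184.
Minimum: 7464 at k=1.

7464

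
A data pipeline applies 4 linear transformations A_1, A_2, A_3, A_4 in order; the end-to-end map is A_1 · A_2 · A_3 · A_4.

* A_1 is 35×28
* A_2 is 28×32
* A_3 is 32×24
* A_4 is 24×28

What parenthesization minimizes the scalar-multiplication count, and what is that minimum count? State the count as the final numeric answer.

Adjacent pairs: A_1A_2 = 35·28·32 = 31360; A_2A_3 = 28·32·24 = 21504; A_3A_4 = 32·24·28 = 21504.
Length 3: A_1..A_3: k=1: 0+21504+35·28·24=45024; k=2: 31360+0+35·32·24=58240 → min 45024 | A_2..A_4: k=2: 0+21504+28·32·28=46592; k=3: 21504+0+28·24·28=40320 → min 40320.
Length 4: A_1..A_4: k=1: 0+40320+35·28·28=67760; k=2: 31360+21504+35·32·28=84224; k=3: 45024+0+35·24·28=68544 → min 67760.
Optimal parenthesization: (A_1 · ((A_2 · A_3) · A_4)) with cost 67760.

67760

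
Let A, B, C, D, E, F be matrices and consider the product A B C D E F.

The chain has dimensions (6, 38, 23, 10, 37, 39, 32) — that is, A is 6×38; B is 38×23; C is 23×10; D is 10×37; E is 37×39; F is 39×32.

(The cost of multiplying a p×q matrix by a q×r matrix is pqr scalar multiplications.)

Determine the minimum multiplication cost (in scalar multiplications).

Adjacent pairs: AB = 6·38·23 = 5244; BC = 38·23·10 = 8740; CD = 23·10·37 = 8510; DE = 10·37·39 = 14430; EF = 37·39·32 = 46176.
Length 3: A..C: k=1: 0+8740+6·38·10=11020; k=2: 5244+0+6·23·10=6624 → min 6624 | B..D: k=2: 0+8510+38·23·37=40848; k=3: 8740+0+38·10·37=22800 → min 22800 | C..E: k=3: 0+14430+23·10·39=23400; k=4: 8510+0+23·37·39=41699 → min 23400 | D..F: k=4: 0+46176+10·37·32=58016; k=5: 14430+0+10·39·32=26910 → min 26910.
Length 4: A..D: k=1: 0+22800+6·38·37=31236; k=2: 5244+8510+6·23·37=18860; k=3: 6624+0+6·10·37=8844 → min 8844 | B..E: k=2: 0+23400+38·23·39=57486; k=3: 8740+14430+38·10·39=37990; k=4: 22800+0+38·37·39=77634 → min 37990 | C..F: k=3: 0+26910+23·10·32=34270; k=4: 8510+46176+23·37·32=81918; k=5: 23400+0+23·39·32=52104 → min 34270.
Length 5: A..E: k=1: 0+37990+6·38·39=46882; k=2: 5244+23400+6·23·39=34026; k=3: 6624+14430+6·10·39=23394; k=4: 8844+0+6·37·39=17502 → min 17502 | B..F: k=2: 0+34270+38·23·32=62238; k=3: 8740+26910+38·10·32=47810; k=4: 22800+46176+38·37·32=113968; k=5: 37990+0+38·39·32=85414 → min 47810.
Length 6: A..F: k=1: 0+47810+6·38·32=55106; k=2: 5244+34270+6·23·32=43930; k=3: 6624+26910+6·10·32=35454; k=4: 8844+46176+6·37·32=62124; k=5: 17502+0+6·39·32=24990 → min 24990.
Optimal order: (((((A B) C) D) E) F) with cost 24990.

24990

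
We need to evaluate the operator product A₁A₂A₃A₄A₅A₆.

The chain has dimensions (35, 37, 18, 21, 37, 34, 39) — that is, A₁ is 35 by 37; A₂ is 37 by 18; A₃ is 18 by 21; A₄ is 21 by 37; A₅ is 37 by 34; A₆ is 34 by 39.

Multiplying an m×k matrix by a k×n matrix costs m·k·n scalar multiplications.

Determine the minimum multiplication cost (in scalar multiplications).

108378

Adjacent pairs: A₁A₂ = 35·37·18 = 23310; A₂A₃ = 37·18·21 = 13986; A₃A₄ = 18·21·37 = 13986; A₄A₅ = 21·37·34 = 26418; A₅A₆ = 37·34·39 = 49062.
Length 3: A₁..A₃: k=1: 0+13986+35·37·21=41181; k=2: 23310+0+35·18·21=36540 → min 36540 | A₂..A₄: k=2: 0+13986+37·18·37=38628; k=3: 13986+0+37·21·37=42735 → min 38628 | A₃..A₅: k=3: 0+26418+18·21·34=39270; k=4: 13986+0+18·37·34=36630 → min 36630 | A₄..A₆: k=4: 0+49062+21·37·39=79365; k=5: 26418+0+21·34·39=54264 → min 54264.
Length 4: A₁..A₄: k=1: 0+38628+35·37·37=86543; k=2: 23310+13986+35·18·37=60606; k=3: 36540+0+35·21·37=63735 → min 60606 | A₂..A₅: k=2: 0+36630+37·18·34=59274; k=3: 13986+26418+37·21·34=66822; k=4: 38628+0+37·37·34=85174 → min 59274 | A₃..A₆: k=3: 0+54264+18·21·39=69006; k=4: 13986+49062+18·37·39=89022; k=5: 36630+0+18·34·39=60498 → min 60498.
Length 5: A₁..A₅: k=1: 0+59274+35·37·34=103304; k=2: 23310+36630+35·18·34=81360; k=3: 36540+26418+35·21·34=87948; k=4: 60606+0+35·37·34=104636 → min 81360 | A₂..A₆: k=2: 0+60498+37·18·39=86472; k=3: 13986+54264+37·21·39=98553; k=4: 38628+49062+37·37·39=141081; k=5: 59274+0+37·34·39=108336 → min 86472.
Length 6: A₁..A₆: k=1: 0+86472+35·37·39=136977; k=2: 23310+60498+35·18·39=108378; k=3: 36540+54264+35·21·39=119469; k=4: 60606+49062+35·37·39=160173; k=5: 81360+0+35·34·39=127770 → min 108378.
Optimal order: ((A₁A₂)(((A₃A₄)A₅)A₆)) with cost 108378.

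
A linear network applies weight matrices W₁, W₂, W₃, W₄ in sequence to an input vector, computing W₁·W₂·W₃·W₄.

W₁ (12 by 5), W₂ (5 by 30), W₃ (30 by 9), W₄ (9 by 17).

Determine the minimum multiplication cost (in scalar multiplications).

Adjacent pairs: W₁W₂ = 12·5·30 = 1800; W₂W₃ = 5·30·9 = 1350; W₃W₄ = 30·9·17 = 4590.
Length 3: W₁..W₃: k=1: 0+1350+12·5·9=1890; k=2: 1800+0+12·30·9=5040 → min 1890 | W₂..W₄: k=2: 0+4590+5·30·17=7140; k=3: 1350+0+5·9·17=2115 → min 2115.
Length 4: W₁..W₄: k=1: 0+2115+12·5·17=3135; k=2: 1800+4590+12·30·17=12510; k=3: 1890+0+12·9·17=3726 → min 3135.
Optimal order: (W₁·((W₂·W₃)·W₄)) with cost 3135.

3135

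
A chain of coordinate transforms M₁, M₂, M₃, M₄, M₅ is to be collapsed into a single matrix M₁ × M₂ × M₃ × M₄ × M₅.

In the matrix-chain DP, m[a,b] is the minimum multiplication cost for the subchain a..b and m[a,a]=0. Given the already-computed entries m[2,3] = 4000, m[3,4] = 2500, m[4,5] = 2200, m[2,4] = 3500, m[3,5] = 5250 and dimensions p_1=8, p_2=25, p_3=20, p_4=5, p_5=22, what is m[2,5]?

m[2,5] = min over k∈[2,4] of m[2,k]+m[k+1,5]+p_{1}·p_k·p_{5}.
k=2: 0 + 5250 + 8·25·22 = 9650; k=3: 4000 + 2200 + 8·20·22 = 9720; k=4: 3500 + 0 + 8·5·22 = 4380.
Minimum: 4380 at k=4.

4380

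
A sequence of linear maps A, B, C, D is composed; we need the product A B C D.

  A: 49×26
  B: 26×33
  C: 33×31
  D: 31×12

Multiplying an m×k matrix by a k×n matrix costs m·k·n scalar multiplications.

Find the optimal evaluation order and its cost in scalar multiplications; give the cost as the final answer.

37860

Adjacent pairs: AB = 49·26·33 = 42042; BC = 26·33·31 = 26598; CD = 33·31·12 = 12276.
Length 3: A..C: k=1: 0+26598+49·26·31=66092; k=2: 42042+0+49·33·31=92169 → min 66092 | B..D: k=2: 0+12276+26·33·12=22572; k=3: 26598+0+26·31·12=36270 → min 22572.
Length 4: A..D: k=1: 0+22572+49·26·12=37860; k=2: 42042+12276+49·33·12=73722; k=3: 66092+0+49·31·12=84320 → min 37860.
Optimal parenthesization: (A (B (C D))) with cost 37860.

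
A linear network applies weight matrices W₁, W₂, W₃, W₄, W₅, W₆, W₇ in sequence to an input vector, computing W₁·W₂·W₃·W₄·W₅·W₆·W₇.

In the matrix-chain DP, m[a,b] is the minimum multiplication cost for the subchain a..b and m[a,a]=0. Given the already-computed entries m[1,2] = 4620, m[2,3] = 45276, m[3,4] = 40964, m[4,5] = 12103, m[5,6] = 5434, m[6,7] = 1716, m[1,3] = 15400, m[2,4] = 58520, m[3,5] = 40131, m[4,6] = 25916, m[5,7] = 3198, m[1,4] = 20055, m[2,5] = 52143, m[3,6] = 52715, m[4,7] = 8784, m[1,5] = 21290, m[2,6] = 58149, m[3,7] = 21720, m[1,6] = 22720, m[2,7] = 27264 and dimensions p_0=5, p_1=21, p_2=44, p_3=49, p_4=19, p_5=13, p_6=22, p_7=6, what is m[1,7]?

m[1,7] = min over k∈[1,6] of m[1,k]+m[k+1,7]+p_{0}·p_k·p_{7}.
k=1: 0 + 27264 + 5·21·6 = 27894; k=2: 4620 + 21720 + 5·44·6 = 27660; k=3: 15400 + 8784 + 5·49·6 = 25654; k=4: 20055 + 3198 + 5·19·6 = 23823; k=5: 21290 + 1716 + 5·13·6 = 23396; k=6: 22720 + 0 + 5·22·6 = 23380.
Minimum: 23380 at k=6.

23380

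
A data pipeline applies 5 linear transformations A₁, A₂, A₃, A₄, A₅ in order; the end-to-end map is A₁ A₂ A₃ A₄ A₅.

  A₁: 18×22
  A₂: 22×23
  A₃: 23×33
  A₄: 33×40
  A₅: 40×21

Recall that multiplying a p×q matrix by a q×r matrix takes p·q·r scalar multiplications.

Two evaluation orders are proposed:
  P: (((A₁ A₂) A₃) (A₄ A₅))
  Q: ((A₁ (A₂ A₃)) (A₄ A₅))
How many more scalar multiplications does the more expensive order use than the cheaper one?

Order P = (((A₁ A₂) A₃) (A₄ A₅)): (A₁ A₂): 18×22 by 22×23 → 18×23, cost 18·22·23 = 9108; ((A₁ A₂) A₃): 18×23 by 23×33 → 18×33, cost 18·23·33 = 13662; cumulative 22770; (A₄ A₅): 33×40 by 40×21 → 33×21, cost 33·40·21 = 27720; (((A₁ A₂) A₃) (A₄ A₅)): 18×33 by 33×21 → 18×21, cost 18·33·21 = 12474; cumulative 62964. Total 62964.
Order Q = ((A₁ (A₂ A₃)) (A₄ A₅)): (A₂ A₃): 22×23 by 23×33 → 22×33, cost 22·23·33 = 16698; (A₁ (A₂ A₃)): 18×22 by 22×33 → 18×33, cost 18·22·33 = 13068; cumulative 29766; (A₄ A₅): 33×40 by 40×21 → 33×21, cost 33·40·21 = 27720; ((A₁ (A₂ A₃)) (A₄ A₅)): 18×33 by 33×21 → 18×21, cost 18·33·21 = 12474; cumulative 69960. Total 69960.
Difference: |62964 − 69960| = 6996.

6996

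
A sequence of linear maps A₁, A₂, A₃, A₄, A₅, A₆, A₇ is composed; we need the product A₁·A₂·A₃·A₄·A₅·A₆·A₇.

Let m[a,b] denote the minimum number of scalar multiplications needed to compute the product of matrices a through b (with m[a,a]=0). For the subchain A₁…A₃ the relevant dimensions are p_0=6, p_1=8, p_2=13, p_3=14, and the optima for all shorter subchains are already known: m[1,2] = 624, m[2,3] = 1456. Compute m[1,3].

m[1,3] = min over k∈[1,2] of m[1,k]+m[k+1,3]+p_{0}·p_k·p_{3}.
k=1: 0 + 1456 + 6·8·14 = 2128; k=2: 624 + 0 + 6·13·14 = 1716.
Minimum: 1716 at k=2.

1716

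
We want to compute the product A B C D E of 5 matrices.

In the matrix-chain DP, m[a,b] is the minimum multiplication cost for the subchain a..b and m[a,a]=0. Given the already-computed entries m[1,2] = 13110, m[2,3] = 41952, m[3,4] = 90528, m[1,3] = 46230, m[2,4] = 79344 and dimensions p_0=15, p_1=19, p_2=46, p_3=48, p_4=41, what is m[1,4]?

m[1,4] = min over k∈[1,3] of m[1,k]+m[k+1,4]+p_{0}·p_k·p_{4}.
k=1: 0 + 79344 + 15·19·41 = 91029; k=2: 13110 + 90528 + 15·46·41 = 131928; k=3: 46230 + 0 + 15·48·41 = 75750.
Minimum: 75750 at k=3.

75750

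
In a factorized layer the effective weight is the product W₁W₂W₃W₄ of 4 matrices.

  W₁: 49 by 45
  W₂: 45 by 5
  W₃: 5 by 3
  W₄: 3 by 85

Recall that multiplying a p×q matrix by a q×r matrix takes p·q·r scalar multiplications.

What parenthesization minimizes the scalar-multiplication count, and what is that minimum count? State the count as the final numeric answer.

Adjacent pairs: W₁W₂ = 49·45·5 = 11025; W₂W₃ = 45·5·3 = 675; W₃W₄ = 5·3·85 = 1275.
Length 3: W₁..W₃: k=1: 0+675+49·45·3=7290; k=2: 11025+0+49·5·3=11760 → min 7290 | W₂..W₄: k=2: 0+1275+45·5·85=20400; k=3: 675+0+45·3·85=12150 → min 12150.
Length 4: W₁..W₄: k=1: 0+12150+49·45·85=199575; k=2: 11025+1275+49·5·85=33125; k=3: 7290+0+49·3·85=19785 → min 19785.
Optimal parenthesization: ((W₁(W₂W₃))W₄) with cost 19785.

19785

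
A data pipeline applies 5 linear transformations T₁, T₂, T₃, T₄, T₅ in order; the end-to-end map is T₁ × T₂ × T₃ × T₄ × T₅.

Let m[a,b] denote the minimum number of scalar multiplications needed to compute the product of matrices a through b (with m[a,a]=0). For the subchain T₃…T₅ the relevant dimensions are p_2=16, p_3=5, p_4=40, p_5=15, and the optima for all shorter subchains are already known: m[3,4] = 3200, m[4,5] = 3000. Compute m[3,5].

m[3,5] = min over k∈[3,4] of m[3,k]+m[k+1,5]+p_{2}·p_k·p_{5}.
k=3: 0 + 3000 + 16·5·15 = 4200; k=4: 3200 + 0 + 16·40·15 = 12800.
Minimum: 4200 at k=3.

4200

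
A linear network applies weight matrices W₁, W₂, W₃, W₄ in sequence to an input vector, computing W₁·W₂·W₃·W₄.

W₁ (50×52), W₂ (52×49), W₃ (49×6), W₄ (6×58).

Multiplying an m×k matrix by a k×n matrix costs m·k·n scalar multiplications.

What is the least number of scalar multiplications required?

Adjacent pairs: W₁W₂ = 50·52·49 = 127400; W₂W₃ = 52·49·6 = 15288; W₃W₄ = 49·6·58 = 17052.
Length 3: W₁..W₃: k=1: 0+15288+50·52·6=30888; k=2: 127400+0+50·49·6=142100 → min 30888 | W₂..W₄: k=2: 0+17052+52·49·58=164836; k=3: 15288+0+52·6·58=33384 → min 33384.
Length 4: W₁..W₄: k=1: 0+33384+50·52·58=184184; k=2: 127400+17052+50·49·58=286552; k=3: 30888+0+50·6·58=48288 → min 48288.
Optimal order: ((W₁·(W₂·W₃))·W₄) with cost 48288.

48288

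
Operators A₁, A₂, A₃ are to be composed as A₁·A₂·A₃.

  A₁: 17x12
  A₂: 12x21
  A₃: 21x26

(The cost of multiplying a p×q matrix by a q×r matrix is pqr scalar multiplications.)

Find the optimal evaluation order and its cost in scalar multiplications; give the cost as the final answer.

(A₁·(A₂·A₃)): cost 11856.
((A₁·A₂)·A₃): cost 13566.
Optimal: (A₁·(A₂·A₃)) with cost 11856.

11856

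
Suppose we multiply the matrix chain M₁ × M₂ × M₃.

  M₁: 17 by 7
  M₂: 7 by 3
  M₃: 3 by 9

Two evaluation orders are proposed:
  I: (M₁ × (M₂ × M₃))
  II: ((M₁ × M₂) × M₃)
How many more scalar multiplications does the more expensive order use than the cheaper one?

Order I = (M₁ × (M₂ × M₃)): (M₂ × M₃): 7×3 by 3×9 → 7×9, cost 7·3·9 = 189; (M₁ × (M₂ × M₃)): 17×7 by 7×9 → 17×9, cost 17·7·9 = 1071; cumulative 1260. Total 1260.
Order II = ((M₁ × M₂) × M₃): (M₁ × M₂): 17×7 by 7×3 → 17×3, cost 17·7·3 = 357; ((M₁ × M₂) × M₃): 17×3 by 3×9 → 17×9, cost 17·3·9 = 459; cumulative 816. Total 816.
Difference: |1260 − 816| = 444.

444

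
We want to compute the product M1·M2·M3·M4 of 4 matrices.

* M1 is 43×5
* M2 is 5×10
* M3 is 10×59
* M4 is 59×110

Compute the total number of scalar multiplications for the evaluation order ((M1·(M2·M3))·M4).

294705

(M2·M3): 5×10 by 10×59 → 5×59, cost 5·10·59 = 2950
(M1·(M2·M3)): 43×5 by 5×59 → 43×59, cost 43·5·59 = 12685; cumulative 15635
((M1·(M2·M3))·M4): 43×59 by 59×110 → 43×110, cost 43·59·110 = 279070; cumulative 294705
Total: 294705 scalar multiplications.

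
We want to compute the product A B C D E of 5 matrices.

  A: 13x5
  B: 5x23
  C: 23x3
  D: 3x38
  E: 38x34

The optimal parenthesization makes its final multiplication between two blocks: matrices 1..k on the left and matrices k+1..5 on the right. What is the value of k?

Adjacent pairs: AB = 13·5·23 = 1495; BC = 5·23·3 = 345; CD = 23·3·38 = 2622; DE = 3·38·34 = 3876.
Length 3: A..C: k=1: 0+345+13·5·3=540; k=2: 1495+0+13·23·3=2392 → min 540 | B..D: k=2: 0+2622+5·23·38=6992; k=3: 345+0+5·3·38=915 → min 915 | C..E: k=3: 0+3876+23·3·34=6222; k=4: 2622+0+23·38·34=32338 → min 6222.
Length 4: A..D: k=1: 0+915+13·5·38=3385; k=2: 1495+2622+13·23·38=15479; k=3: 540+0+13·3·38=2022 → min 2022 | B..E: k=2: 0+6222+5·23·34=10132; k=3: 345+3876+5·3·34=4731; k=4: 915+0+5·38·34=7375 → min 4731.
Top-level splits: k=1: (A..A)·(B..E) → 0+4731+13·5·34 = 6941; k=2: (A..B)·(C..E) → 1495+6222+13·23·34 = 17883; k=3: (A..C)·(D..E) → 540+3876+13·3·34 = 5742; k=4: (A..D)·(E..E) → 2022+0+13·38·34 = 18818.
Best split is after C, i.e. k = 3.

3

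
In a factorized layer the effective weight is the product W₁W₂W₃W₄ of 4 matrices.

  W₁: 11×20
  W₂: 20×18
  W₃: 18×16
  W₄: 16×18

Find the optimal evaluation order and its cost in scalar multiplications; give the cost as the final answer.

10296

Adjacent pairs: W₁W₂ = 11·20·18 = 3960; W₂W₃ = 20·18·16 = 5760; W₃W₄ = 18·16·18 = 5184.
Length 3: W₁..W₃: k=1: 0+5760+11·20·16=9280; k=2: 3960+0+11·18·16=7128 → min 7128 | W₂..W₄: k=2: 0+5184+20·18·18=11664; k=3: 5760+0+20·16·18=11520 → min 11520.
Length 4: W₁..W₄: k=1: 0+11520+11·20·18=15480; k=2: 3960+5184+11·18·18=12708; k=3: 7128+0+11·16·18=10296 → min 10296.
Optimal parenthesization: (((W₁W₂)W₃)W₄) with cost 10296.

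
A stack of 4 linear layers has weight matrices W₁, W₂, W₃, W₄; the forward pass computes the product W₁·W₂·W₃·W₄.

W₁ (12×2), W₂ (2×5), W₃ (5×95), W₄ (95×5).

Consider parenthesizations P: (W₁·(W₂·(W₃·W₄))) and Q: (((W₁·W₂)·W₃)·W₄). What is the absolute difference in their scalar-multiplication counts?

8975

Order P = (W₁·(W₂·(W₃·W₄))): (W₃·W₄): 5×95 by 95×5 → 5×5, cost 5·95·5 = 2375; (W₂·(W₃·W₄)): 2×5 by 5×5 → 2×5, cost 2·5·5 = 50; cumulative 2425; (W₁·(W₂·(W₃·W₄))): 12×2 by 2×5 → 12×5, cost 12·2·5 = 120; cumulative 2545. Total 2545.
Order Q = (((W₁·W₂)·W₃)·W₄): (W₁·W₂): 12×2 by 2×5 → 12×5, cost 12·2·5 = 120; ((W₁·W₂)·W₃): 12×5 by 5×95 → 12×95, cost 12·5·95 = 5700; cumulative 5820; (((W₁·W₂)·W₃)·W₄): 12×95 by 95×5 → 12×5, cost 12·95·5 = 5700; cumulative 11520. Total 11520.
Difference: |2545 − 11520| = 8975.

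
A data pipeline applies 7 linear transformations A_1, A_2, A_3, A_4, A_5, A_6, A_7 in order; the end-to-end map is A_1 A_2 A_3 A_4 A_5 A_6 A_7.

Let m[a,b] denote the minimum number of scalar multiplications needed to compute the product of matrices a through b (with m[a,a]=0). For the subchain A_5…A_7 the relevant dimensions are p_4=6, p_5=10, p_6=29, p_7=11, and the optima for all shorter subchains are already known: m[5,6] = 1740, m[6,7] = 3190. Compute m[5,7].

m[5,7] = min over k∈[5,6] of m[5,k]+m[k+1,7]+p_{4}·p_k·p_{7}.
k=5: 0 + 3190 + 6·10·11 = 3850; k=6: 1740 + 0 + 6·29·11 = 3654.
Minimum: 3654 at k=6.

3654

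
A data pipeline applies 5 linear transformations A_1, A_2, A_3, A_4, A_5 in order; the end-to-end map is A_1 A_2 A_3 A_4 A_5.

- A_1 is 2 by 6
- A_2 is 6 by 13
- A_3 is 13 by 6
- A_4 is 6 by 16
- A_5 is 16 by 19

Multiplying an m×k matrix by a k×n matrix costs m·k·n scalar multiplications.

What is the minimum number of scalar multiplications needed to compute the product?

1112

Adjacent pairs: A_1A_2 = 2·6·13 = 156; A_2A_3 = 6·13·6 = 468; A_3A_4 = 13·6·16 = 1248; A_4A_5 = 6·16·19 = 1824.
Length 3: A_1..A_3: k=1: 0+468+2·6·6=540; k=2: 156+0+2·13·6=312 → min 312 | A_2..A_4: k=2: 0+1248+6·13·16=2496; k=3: 468+0+6·6·16=1044 → min 1044 | A_3..A_5: k=3: 0+1824+13·6·19=3306; k=4: 1248+0+13·16·19=5200 → min 3306.
Length 4: A_1..A_4: k=1: 0+1044+2·6·16=1236; k=2: 156+1248+2·13·16=1820; k=3: 312+0+2·6·16=504 → min 504 | A_2..A_5: k=2: 0+3306+6·13·19=4788; k=3: 468+1824+6·6·19=2976; k=4: 1044+0+6·16·19=2868 → min 2868.
Length 5: A_1..A_5: k=1: 0+2868+2·6·19=3096; k=2: 156+3306+2·13·19=3956; k=3: 312+1824+2·6·19=2364; k=4: 504+0+2·16·19=1112 → min 1112.
Optimal order: ((((A_1 A_2) A_3) A_4) A_5) with cost 1112.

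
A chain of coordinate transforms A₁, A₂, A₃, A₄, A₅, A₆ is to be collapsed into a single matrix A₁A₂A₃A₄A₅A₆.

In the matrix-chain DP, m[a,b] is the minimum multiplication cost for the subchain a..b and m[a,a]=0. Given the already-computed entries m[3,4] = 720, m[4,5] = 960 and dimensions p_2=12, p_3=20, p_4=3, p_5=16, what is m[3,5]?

m[3,5] = min over k∈[3,4] of m[3,k]+m[k+1,5]+p_{2}·p_k·p_{5}.
k=3: 0 + 960 + 12·20·16 = 4800; k=4: 720 + 0 + 12·3·16 = 1296.
Minimum: 1296 at k=4.

1296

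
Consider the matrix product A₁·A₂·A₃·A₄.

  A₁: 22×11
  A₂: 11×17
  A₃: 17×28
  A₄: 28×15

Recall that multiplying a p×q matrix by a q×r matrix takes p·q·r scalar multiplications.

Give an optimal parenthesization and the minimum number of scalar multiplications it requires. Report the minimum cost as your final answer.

Adjacent pairs: A₁A₂ = 22·11·17 = 4114; A₂A₃ = 11·17·28 = 5236; A₃A₄ = 17·28·15 = 7140.
Length 3: A₁..A₃: k=1: 0+5236+22·11·28=12012; k=2: 4114+0+22·17·28=14586 → min 12012 | A₂..A₄: k=2: 0+7140+11·17·15=9945; k=3: 5236+0+11·28·15=9856 → min 9856.
Length 4: A₁..A₄: k=1: 0+9856+22·11·15=13486; k=2: 4114+7140+22·17·15=16864; k=3: 12012+0+22·28·15=21252 → min 13486.
Optimal parenthesization: (A₁·((A₂·A₃)·A₄)) with cost 13486.

13486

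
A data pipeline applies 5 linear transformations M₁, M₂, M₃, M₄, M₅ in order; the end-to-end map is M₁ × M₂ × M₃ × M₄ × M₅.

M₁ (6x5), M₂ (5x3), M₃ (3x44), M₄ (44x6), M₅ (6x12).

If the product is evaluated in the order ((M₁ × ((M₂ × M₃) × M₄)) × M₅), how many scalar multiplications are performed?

2592

(M₂ × M₃): 5×3 by 3×44 → 5×44, cost 5·3·44 = 660
((M₂ × M₃) × M₄): 5×44 by 44×6 → 5×6, cost 5·44·6 = 1320; cumulative 1980
(M₁ × ((M₂ × M₃) × M₄)): 6×5 by 5×6 → 6×6, cost 6·5·6 = 180; cumulative 2160
((M₁ × ((M₂ × M₃) × M₄)) × M₅): 6×6 by 6×12 → 6×12, cost 6·6·12 = 432; cumulative 2592
Total: 2592 scalar multiplications.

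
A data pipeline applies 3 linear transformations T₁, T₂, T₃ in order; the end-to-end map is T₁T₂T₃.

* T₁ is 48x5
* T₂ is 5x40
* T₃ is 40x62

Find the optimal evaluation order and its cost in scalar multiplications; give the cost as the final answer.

27280

(T₁(T₂T₃)): cost 27280.
((T₁T₂)T₃): cost 128640.
Optimal: (T₁(T₂T₃)) with cost 27280.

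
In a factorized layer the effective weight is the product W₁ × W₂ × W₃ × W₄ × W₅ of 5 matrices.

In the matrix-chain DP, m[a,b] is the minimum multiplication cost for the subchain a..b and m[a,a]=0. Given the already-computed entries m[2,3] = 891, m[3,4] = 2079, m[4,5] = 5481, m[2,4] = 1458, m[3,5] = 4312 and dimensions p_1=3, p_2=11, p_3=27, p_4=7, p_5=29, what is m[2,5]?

2067

m[2,5] = min over k∈[2,4] of m[2,k]+m[k+1,5]+p_{1}·p_k·p_{5}.
k=2: 0 + 4312 + 3·11·29 = 5269; k=3: 891 + 5481 + 3·27·29 = 8721; k=4: 1458 + 0 + 3·7·29 = 2067.
Minimum: 2067 at k=4.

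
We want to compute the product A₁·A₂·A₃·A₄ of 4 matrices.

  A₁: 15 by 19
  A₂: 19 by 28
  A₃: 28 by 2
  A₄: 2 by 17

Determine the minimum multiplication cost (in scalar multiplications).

2144

Adjacent pairs: A₁A₂ = 15·19·28 = 7980; A₂A₃ = 19·28·2 = 1064; A₃A₄ = 28·2·17 = 952.
Length 3: A₁..A₃: k=1: 0+1064+15·19·2=1634; k=2: 7980+0+15·28·2=8820 → min 1634 | A₂..A₄: k=2: 0+952+19·28·17=9996; k=3: 1064+0+19·2·17=1710 → min 1710.
Length 4: A₁..A₄: k=1: 0+1710+15·19·17=6555; k=2: 7980+952+15·28·17=16072; k=3: 1634+0+15·2·17=2144 → min 2144.
Optimal order: ((A₁·(A₂·A₃))·A₄) with cost 2144.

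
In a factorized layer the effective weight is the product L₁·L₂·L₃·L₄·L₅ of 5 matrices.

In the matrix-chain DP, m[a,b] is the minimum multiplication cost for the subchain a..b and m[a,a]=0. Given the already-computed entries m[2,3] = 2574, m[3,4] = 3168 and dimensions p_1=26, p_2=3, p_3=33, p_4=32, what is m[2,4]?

5664

m[2,4] = min over k∈[2,3] of m[2,k]+m[k+1,4]+p_{1}·p_k·p_{4}.
k=2: 0 + 3168 + 26·3·32 = 5664; k=3: 2574 + 0 + 26·33·32 = 30030.
Minimum: 5664 at k=2.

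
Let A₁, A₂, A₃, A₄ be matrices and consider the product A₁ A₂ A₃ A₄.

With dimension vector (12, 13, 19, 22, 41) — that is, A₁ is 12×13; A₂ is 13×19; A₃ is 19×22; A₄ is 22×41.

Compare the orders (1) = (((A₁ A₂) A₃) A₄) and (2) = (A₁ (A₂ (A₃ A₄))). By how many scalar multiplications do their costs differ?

Order (1) = (((A₁ A₂) A₃) A₄): (A₁ A₂): 12×13 by 13×19 → 12×19, cost 12·13·19 = 2964; ((A₁ A₂) A₃): 12×19 by 19×22 → 12×22, cost 12·19·22 = 5016; cumulative 7980; (((A₁ A₂) A₃) A₄): 12×22 by 22×41 → 12×41, cost 12·22·41 = 10824; cumulative 18804. Total 18804.
Order (2) = (A₁ (A₂ (A₃ A₄))): (A₃ A₄): 19×22 by 22×41 → 19×41, cost 19·22·41 = 17138; (A₂ (A₃ A₄)): 13×19 by 19×41 → 13×41, cost 13·19·41 = 10127; cumulative 27265; (A₁ (A₂ (A₃ A₄))): 12×13 by 13×41 → 12×41, cost 12·13·41 = 6396; cumulative 33661. Total 33661.
Difference: |18804 − 33661| = 14857.

14857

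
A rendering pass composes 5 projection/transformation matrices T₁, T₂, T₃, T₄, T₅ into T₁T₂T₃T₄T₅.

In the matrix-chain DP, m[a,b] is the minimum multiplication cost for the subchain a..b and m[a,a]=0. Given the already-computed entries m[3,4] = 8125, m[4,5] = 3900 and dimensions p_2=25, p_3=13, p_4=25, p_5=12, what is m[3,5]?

m[3,5] = min over k∈[3,4] of m[3,k]+m[k+1,5]+p_{2}·p_k·p_{5}.
k=3: 0 + 3900 + 25·13·12 = 7800; k=4: 8125 + 0 + 25·25·12 = 15625.
Minimum: 7800 at k=3.

7800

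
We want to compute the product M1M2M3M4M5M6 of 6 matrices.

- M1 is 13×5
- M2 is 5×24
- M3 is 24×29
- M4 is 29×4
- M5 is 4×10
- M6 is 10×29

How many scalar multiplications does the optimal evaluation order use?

6192

Adjacent pairs: M1M2 = 13·5·24 = 1560; M2M3 = 5·24·29 = 3480; M3M4 = 24·29·4 = 2784; M4M5 = 29·4·10 = 1160; M5M6 = 4·10·29 = 1160.
Length 3: M1..M3: k=1: 0+3480+13·5·29=5365; k=2: 1560+0+13·24·29=10608 → min 5365 | M2..M4: k=2: 0+2784+5·24·4=3264; k=3: 3480+0+5·29·4=4060 → min 3264 | M3..M5: k=3: 0+1160+24·29·10=8120; k=4: 2784+0+24·4·10=3744 → min 3744 | M4..M6: k=4: 0+1160+29·4·29=4524; k=5: 1160+0+29·10·29=9570 → min 4524.
Length 4: M1..M4: k=1: 0+3264+13·5·4=3524; k=2: 1560+2784+13·24·4=5592; k=3: 5365+0+13·29·4=6873 → min 3524 | M2..M5: k=2: 0+3744+5·24·10=4944; k=3: 3480+1160+5·29·10=6090; k=4: 3264+0+5·4·10=3464 → min 3464 | M3..M6: k=3: 0+4524+24·29·29=24708; k=4: 2784+1160+24·4·29=6728; k=5: 3744+0+24·10·29=10704 → min 6728.
Length 5: M1..M5: k=1: 0+3464+13·5·10=4114; k=2: 1560+3744+13·24·10=8424; k=3: 5365+1160+13·29·10=10295; k=4: 3524+0+13·4·10=4044 → min 4044 | M2..M6: k=2: 0+6728+5·24·29=10208; k=3: 3480+4524+5·29·29=12209; k=4: 3264+1160+5·4·29=5004; k=5: 3464+0+5·10·29=4914 → min 4914.
Length 6: M1..M6: k=1: 0+4914+13·5·29=6799; k=2: 1560+6728+13·24·29=17336; k=3: 5365+4524+13·29·29=20822; k=4: 3524+1160+13·4·29=6192; k=5: 4044+0+13·10·29=7814 → min 6192.
Optimal order: ((M1(M2(M3M4)))(M5M6)) with cost 6192.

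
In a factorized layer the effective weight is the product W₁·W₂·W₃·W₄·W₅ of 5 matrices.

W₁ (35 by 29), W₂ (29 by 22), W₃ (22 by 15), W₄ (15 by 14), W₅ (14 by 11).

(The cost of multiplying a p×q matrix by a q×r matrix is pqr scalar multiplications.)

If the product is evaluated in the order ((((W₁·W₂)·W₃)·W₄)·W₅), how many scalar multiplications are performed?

(W₁·W₂): 35×29 by 29×22 → 35×22, cost 35·29·22 = 22330
((W₁·W₂)·W₃): 35×22 by 22×15 → 35×15, cost 35·22·15 = 11550; cumulative 33880
(((W₁·W₂)·W₃)·W₄): 35×15 by 15×14 → 35×14, cost 35·15·14 = 7350; cumulative 41230
((((W₁·W₂)·W₃)·W₄)·W₅): 35×14 by 14×11 → 35×11, cost 35·14·11 = 5390; cumulative 46620
Total: 46620 scalar multiplications.

46620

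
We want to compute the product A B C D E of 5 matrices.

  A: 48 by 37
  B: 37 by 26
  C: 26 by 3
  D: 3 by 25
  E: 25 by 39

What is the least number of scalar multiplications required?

16755

Adjacent pairs: AB = 48·37·26 = 46176; BC = 37·26·3 = 2886; CD = 26·3·25 = 1950; DE = 3·25·39 = 2925.
Length 3: A..C: k=1: 0+2886+48·37·3=8214; k=2: 46176+0+48·26·3=49920 → min 8214 | B..D: k=2: 0+1950+37·26·25=26000; k=3: 2886+0+37·3·25=5661 → min 5661 | C..E: k=3: 0+2925+26·3·39=5967; k=4: 1950+0+26·25·39=27300 → min 5967.
Length 4: A..D: k=1: 0+5661+48·37·25=50061; k=2: 46176+1950+48·26·25=79326; k=3: 8214+0+48·3·25=11814 → min 11814 | B..E: k=2: 0+5967+37·26·39=43485; k=3: 2886+2925+37·3·39=10140; k=4: 5661+0+37·25·39=41736 → min 10140.
Length 5: A..E: k=1: 0+10140+48·37·39=79404; k=2: 46176+5967+48·26·39=100815; k=3: 8214+2925+48·3·39=16755; k=4: 11814+0+48·25·39=58614 → min 16755.
Optimal order: ((A (B C)) (D E)) with cost 16755.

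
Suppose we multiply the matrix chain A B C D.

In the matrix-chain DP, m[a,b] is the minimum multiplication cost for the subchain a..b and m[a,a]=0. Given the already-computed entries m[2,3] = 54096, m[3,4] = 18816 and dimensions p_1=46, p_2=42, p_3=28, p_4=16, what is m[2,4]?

m[2,4] = min over k∈[2,3] of m[2,k]+m[k+1,4]+p_{1}·p_k·p_{4}.
k=2: 0 + 18816 + 46·42·16 = 49728; k=3: 54096 + 0 + 46·28·16 = 74704.
Minimum: 49728 at k=2.

49728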